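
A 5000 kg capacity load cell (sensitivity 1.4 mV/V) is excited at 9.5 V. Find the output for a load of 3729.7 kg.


Vout = rated_output * Vex * (load / capacity).
Vout = 1.4 * 9.5 * (3729.7 / 5000)
Vout = 1.4 * 9.5 * 0.74594
Vout = 9.921 mV

9.921 mV


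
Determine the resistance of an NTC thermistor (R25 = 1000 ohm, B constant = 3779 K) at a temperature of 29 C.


NTC thermistor equation: Rt = R25 * exp(B * (1/T - 1/T25)).
T in Kelvin: 302.15 K, T25 = 298.15 K
1/T - 1/T25 = 1/302.15 - 1/298.15 = -4.44e-05
B * (1/T - 1/T25) = 3779 * -4.44e-05 = -0.1678
Rt = 1000 * exp(-0.1678) = 845.5 ohm

845.5 ohm


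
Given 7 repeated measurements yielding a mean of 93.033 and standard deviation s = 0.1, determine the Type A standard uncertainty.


The standard uncertainty for Type A evaluation is u = s / sqrt(n).
u = 0.1 / sqrt(7)
u = 0.1 / 2.6458
u = 0.0378

0.0378


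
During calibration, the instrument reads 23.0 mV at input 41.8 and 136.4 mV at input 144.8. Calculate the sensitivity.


Sensitivity = (y2 - y1) / (x2 - x1).
S = (136.4 - 23.0) / (144.8 - 41.8)
S = 113.4 / 103.0
S = 1.101 mV/unit

1.101 mV/unit


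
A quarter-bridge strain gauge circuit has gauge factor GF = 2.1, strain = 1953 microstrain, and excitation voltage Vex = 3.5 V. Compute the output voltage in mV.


Quarter bridge output: Vout = (GF * epsilon * Vex) / 4.
Vout = (2.1 * 1953e-6 * 3.5) / 4
Vout = 0.01435455 / 4 V
Vout = 0.00358864 V = 3.5886 mV

3.5886 mV


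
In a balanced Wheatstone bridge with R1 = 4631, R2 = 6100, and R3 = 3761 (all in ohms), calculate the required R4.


At balance: R1*R4 = R2*R3, so R4 = R2*R3/R1.
R4 = 6100 * 3761 / 4631
R4 = 22942100 / 4631
R4 = 4954.03 ohm

4954.03 ohm


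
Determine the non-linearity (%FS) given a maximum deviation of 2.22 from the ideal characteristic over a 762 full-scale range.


Linearity error = (max deviation / full scale) * 100%.
Linearity = (2.22 / 762) * 100
Linearity = 0.291 %FS

0.291 %FS


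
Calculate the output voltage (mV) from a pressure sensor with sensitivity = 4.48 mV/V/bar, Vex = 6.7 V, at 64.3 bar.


Output = sensitivity * Vex * P.
Vout = 4.48 * 6.7 * 64.3
Vout = 30.016 * 64.3
Vout = 1930.03 mV

1930.03 mV


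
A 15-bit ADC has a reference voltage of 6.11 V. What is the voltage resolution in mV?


The resolution (LSB) of an ADC is Vref / 2^n.
LSB = 6.11 / 2^15
LSB = 6.11 / 32768
LSB = 0.00018646 V = 0.1864624 mV

0.1864624 mV


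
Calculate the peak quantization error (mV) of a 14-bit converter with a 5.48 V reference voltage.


The maximum quantization error is +/- LSB/2.
LSB = Vref / 2^n = 5.48 / 16384 = 0.00033447 V
Max error = LSB / 2 = 0.00033447 / 2 = 0.00016724 V
Max error = 0.1672 mV

0.1672 mV


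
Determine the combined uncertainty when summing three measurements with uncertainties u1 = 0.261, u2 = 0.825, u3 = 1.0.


For a sum of independent quantities, uc = sqrt(u1^2 + u2^2 + u3^2).
uc = sqrt(0.261^2 + 0.825^2 + 1.0^2)
uc = sqrt(0.068121 + 0.680625 + 1.0)
uc = 1.3224

1.3224


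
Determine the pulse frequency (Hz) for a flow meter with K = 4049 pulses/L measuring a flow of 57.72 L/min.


Frequency = K * Q / 60 (converting L/min to L/s).
f = 4049 * 57.72 / 60
f = 233708.28 / 60
f = 3895.14 Hz

3895.14 Hz


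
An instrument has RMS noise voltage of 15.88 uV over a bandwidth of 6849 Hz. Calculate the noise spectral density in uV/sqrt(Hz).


Noise spectral density = Vrms / sqrt(BW).
NSD = 15.88 / sqrt(6849)
NSD = 15.88 / 82.7587
NSD = 0.1919 uV/sqrt(Hz)

0.1919 uV/sqrt(Hz)


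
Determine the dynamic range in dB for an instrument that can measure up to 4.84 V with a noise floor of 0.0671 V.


Dynamic range = 20 * log10(Vmax / Vnoise).
DR = 20 * log10(4.84 / 0.0671)
DR = 20 * log10(72.13)
DR = 37.16 dB

37.16 dB


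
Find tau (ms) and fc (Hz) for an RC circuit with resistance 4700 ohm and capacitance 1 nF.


Time constant: tau = R * C.
tau = 4700 * 1.00e-09 = 4.7e-06 s
tau = 0.0047 ms
Cutoff frequency: fc = 1 / (2*pi*R*C).
fc = 1 / (2*pi*4.7e-06) = 33862.75 Hz

tau = 0.0047 ms, fc = 33862.75 Hz


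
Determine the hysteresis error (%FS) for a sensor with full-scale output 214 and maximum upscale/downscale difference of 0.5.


Hysteresis = (max difference / full scale) * 100%.
H = (0.5 / 214) * 100
H = 0.234 %FS

0.234 %FS


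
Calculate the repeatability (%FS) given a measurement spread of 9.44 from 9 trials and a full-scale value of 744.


Repeatability = (spread / full scale) * 100%.
R = (9.44 / 744) * 100
R = 1.269 %FS

1.269 %FS


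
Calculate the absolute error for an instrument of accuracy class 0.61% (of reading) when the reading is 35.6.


Absolute error = (accuracy% / 100) * reading.
Error = (0.61 / 100) * 35.6
Error = 0.0061 * 35.6
Error = 0.2172

0.2172


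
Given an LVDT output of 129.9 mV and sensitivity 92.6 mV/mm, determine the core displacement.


Displacement = Vout / sensitivity.
d = 129.9 / 92.6
d = 1.403 mm

1.403 mm


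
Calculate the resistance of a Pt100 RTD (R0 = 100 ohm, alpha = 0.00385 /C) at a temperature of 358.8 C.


The RTD equation: Rt = R0 * (1 + alpha * T).
Rt = 100 * (1 + 0.00385 * 358.8)
Rt = 100 * (1 + 1.38138)
Rt = 100 * 2.38138
Rt = 238.138 ohm

238.138 ohm


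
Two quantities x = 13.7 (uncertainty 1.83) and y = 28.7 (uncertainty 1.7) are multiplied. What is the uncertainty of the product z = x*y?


For a product z = x*y, the relative uncertainty is:
uz/z = sqrt((ux/x)^2 + (uy/y)^2)
Relative uncertainties: ux/x = 1.83/13.7 = 0.133577
uy/y = 1.7/28.7 = 0.059233
z = 13.7 * 28.7 = 393.2
uz = 393.2 * sqrt(0.133577^2 + 0.059233^2) = 57.453

57.453


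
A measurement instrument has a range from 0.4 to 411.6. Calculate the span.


Span = upper range - lower range.
Span = 411.6 - (0.4)
Span = 411.2

411.2


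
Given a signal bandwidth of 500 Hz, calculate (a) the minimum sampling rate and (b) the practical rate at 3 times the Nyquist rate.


By Nyquist theorem, fs_min = 2 * fmax.
fs_min = 2 * 500 = 1000 Hz
Practical rate = 3 * fs_min = 3 * 1000 = 3000 Hz

fs_min = 1000 Hz, fs_practical = 3000 Hz


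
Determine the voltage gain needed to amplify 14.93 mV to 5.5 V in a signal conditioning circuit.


Gain = Vout / Vin (converting to same units).
G = 5.5 V / 14.93 mV
G = 5500.0 mV / 14.93 mV
G = 368.39

368.39


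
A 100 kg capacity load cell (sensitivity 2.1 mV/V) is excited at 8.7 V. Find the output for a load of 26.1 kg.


Vout = rated_output * Vex * (load / capacity).
Vout = 2.1 * 8.7 * (26.1 / 100)
Vout = 2.1 * 8.7 * 0.261
Vout = 4.768 mV

4.768 mV


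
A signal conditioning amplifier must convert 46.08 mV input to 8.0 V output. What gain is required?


Gain = Vout / Vin (converting to same units).
G = 8.0 V / 46.08 mV
G = 8000.0 mV / 46.08 mV
G = 173.61

173.61


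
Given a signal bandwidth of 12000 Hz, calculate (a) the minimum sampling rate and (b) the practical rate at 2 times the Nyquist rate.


By Nyquist theorem, fs_min = 2 * fmax.
fs_min = 2 * 12000 = 24000 Hz
Practical rate = 2 * fs_min = 2 * 24000 = 48000 Hz

fs_min = 24000 Hz, fs_practical = 48000 Hz


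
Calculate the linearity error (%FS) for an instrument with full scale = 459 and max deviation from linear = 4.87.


Linearity error = (max deviation / full scale) * 100%.
Linearity = (4.87 / 459) * 100
Linearity = 1.061 %FS

1.061 %FS


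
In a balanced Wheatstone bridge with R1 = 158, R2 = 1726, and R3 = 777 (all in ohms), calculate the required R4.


At balance: R1*R4 = R2*R3, so R4 = R2*R3/R1.
R4 = 1726 * 777 / 158
R4 = 1341102 / 158
R4 = 8487.99 ohm

8487.99 ohm


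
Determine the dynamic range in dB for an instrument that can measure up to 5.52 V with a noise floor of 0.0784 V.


Dynamic range = 20 * log10(Vmax / Vnoise).
DR = 20 * log10(5.52 / 0.0784)
DR = 20 * log10(70.41)
DR = 36.95 dB

36.95 dB


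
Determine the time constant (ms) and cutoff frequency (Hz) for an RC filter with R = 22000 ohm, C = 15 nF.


Time constant: tau = R * C.
tau = 22000 * 1.50e-08 = 0.00033 s
tau = 0.33 ms
Cutoff frequency: fc = 1 / (2*pi*R*C).
fc = 1 / (2*pi*0.00033) = 482.29 Hz

tau = 0.33 ms, fc = 482.29 Hz


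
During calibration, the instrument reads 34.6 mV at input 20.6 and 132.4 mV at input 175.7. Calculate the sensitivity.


Sensitivity = (y2 - y1) / (x2 - x1).
S = (132.4 - 34.6) / (175.7 - 20.6)
S = 97.8 / 155.1
S = 0.6306 mV/unit

0.6306 mV/unit


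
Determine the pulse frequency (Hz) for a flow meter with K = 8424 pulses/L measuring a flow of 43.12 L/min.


Frequency = K * Q / 60 (converting L/min to L/s).
f = 8424 * 43.12 / 60
f = 363242.88 / 60
f = 6054.05 Hz

6054.05 Hz


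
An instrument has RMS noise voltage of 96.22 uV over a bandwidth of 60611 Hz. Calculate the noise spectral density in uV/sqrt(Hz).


Noise spectral density = Vrms / sqrt(BW).
NSD = 96.22 / sqrt(60611)
NSD = 96.22 / 246.193
NSD = 0.3908 uV/sqrt(Hz)

0.3908 uV/sqrt(Hz)


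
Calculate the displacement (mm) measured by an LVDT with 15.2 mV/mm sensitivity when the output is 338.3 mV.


Displacement = Vout / sensitivity.
d = 338.3 / 15.2
d = 22.257 mm

22.257 mm


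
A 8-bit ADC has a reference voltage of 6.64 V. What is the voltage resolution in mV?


The resolution (LSB) of an ADC is Vref / 2^n.
LSB = 6.64 / 2^8
LSB = 6.64 / 256
LSB = 0.0259375 V = 25.9375 mV

25.9375 mV


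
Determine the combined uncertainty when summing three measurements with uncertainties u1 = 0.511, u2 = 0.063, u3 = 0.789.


For a sum of independent quantities, uc = sqrt(u1^2 + u2^2 + u3^2).
uc = sqrt(0.511^2 + 0.063^2 + 0.789^2)
uc = sqrt(0.261121 + 0.003969 + 0.622521)
uc = 0.9421

0.9421


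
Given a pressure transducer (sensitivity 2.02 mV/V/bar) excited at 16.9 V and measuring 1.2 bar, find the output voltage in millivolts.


Output = sensitivity * Vex * P.
Vout = 2.02 * 16.9 * 1.2
Vout = 34.138 * 1.2
Vout = 40.97 mV

40.97 mV


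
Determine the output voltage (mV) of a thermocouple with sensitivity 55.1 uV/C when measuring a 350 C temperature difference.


The thermocouple output V = sensitivity * dT.
V = 55.1 uV/C * 350 C
V = 19285.0 uV
V = 19.285 mV

19.285 mV


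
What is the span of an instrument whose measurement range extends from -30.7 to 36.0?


Span = upper range - lower range.
Span = 36.0 - (-30.7)
Span = 66.7

66.7


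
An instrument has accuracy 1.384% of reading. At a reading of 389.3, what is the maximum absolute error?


Absolute error = (accuracy% / 100) * reading.
Error = (1.384 / 100) * 389.3
Error = 0.01384 * 389.3
Error = 5.3879

5.3879


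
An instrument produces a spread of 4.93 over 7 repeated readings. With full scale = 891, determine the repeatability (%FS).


Repeatability = (spread / full scale) * 100%.
R = (4.93 / 891) * 100
R = 0.553 %FS

0.553 %FS


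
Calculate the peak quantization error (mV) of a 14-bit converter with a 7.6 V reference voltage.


The maximum quantization error is +/- LSB/2.
LSB = Vref / 2^n = 7.6 / 16384 = 0.00046387 V
Max error = LSB / 2 = 0.00046387 / 2 = 0.00023193 V
Max error = 0.2319 mV

0.2319 mV


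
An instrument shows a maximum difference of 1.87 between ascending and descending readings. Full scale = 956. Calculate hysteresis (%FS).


Hysteresis = (max difference / full scale) * 100%.
H = (1.87 / 956) * 100
H = 0.196 %FS

0.196 %FS


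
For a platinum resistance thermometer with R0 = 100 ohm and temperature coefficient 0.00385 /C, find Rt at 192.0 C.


The RTD equation: Rt = R0 * (1 + alpha * T).
Rt = 100 * (1 + 0.00385 * 192.0)
Rt = 100 * (1 + 0.7392)
Rt = 100 * 1.7392
Rt = 173.92 ohm

173.92 ohm


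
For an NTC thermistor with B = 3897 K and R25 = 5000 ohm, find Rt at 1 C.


NTC thermistor equation: Rt = R25 * exp(B * (1/T - 1/T25)).
T in Kelvin: 274.15 K, T25 = 298.15 K
1/T - 1/T25 = 1/274.15 - 1/298.15 = 0.00029362
B * (1/T - 1/T25) = 3897 * 0.00029362 = 1.1442
Rt = 5000 * exp(1.1442) = 15700.3 ohm

15700.3 ohm


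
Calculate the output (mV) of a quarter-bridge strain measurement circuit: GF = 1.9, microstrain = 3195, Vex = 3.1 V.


Quarter bridge output: Vout = (GF * epsilon * Vex) / 4.
Vout = (1.9 * 3195e-6 * 3.1) / 4
Vout = 0.01881855 / 4 V
Vout = 0.00470464 V = 4.7046 mV

4.7046 mV


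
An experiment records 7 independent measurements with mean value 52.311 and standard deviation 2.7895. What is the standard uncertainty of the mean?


The standard uncertainty for Type A evaluation is u = s / sqrt(n).
u = 2.7895 / sqrt(7)
u = 2.7895 / 2.6458
u = 1.0543

1.0543


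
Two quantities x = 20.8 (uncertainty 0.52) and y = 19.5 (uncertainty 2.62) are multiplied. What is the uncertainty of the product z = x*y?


For a product z = x*y, the relative uncertainty is:
uz/z = sqrt((ux/x)^2 + (uy/y)^2)
Relative uncertainties: ux/x = 0.52/20.8 = 0.025
uy/y = 2.62/19.5 = 0.134359
z = 20.8 * 19.5 = 405.6
uz = 405.6 * sqrt(0.025^2 + 0.134359^2) = 55.431

55.431


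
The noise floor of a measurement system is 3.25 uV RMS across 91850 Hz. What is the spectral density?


Noise spectral density = Vrms / sqrt(BW).
NSD = 3.25 / sqrt(91850)
NSD = 3.25 / 303.0676
NSD = 0.0107 uV/sqrt(Hz)

0.0107 uV/sqrt(Hz)


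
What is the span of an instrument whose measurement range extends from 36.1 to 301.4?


Span = upper range - lower range.
Span = 301.4 - (36.1)
Span = 265.3

265.3


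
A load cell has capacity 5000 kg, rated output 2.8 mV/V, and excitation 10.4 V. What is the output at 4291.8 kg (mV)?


Vout = rated_output * Vex * (load / capacity).
Vout = 2.8 * 10.4 * (4291.8 / 5000)
Vout = 2.8 * 10.4 * 0.85836
Vout = 24.995 mV

24.995 mV


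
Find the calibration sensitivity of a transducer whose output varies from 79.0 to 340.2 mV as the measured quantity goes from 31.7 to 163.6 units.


Sensitivity = (y2 - y1) / (x2 - x1).
S = (340.2 - 79.0) / (163.6 - 31.7)
S = 261.2 / 131.9
S = 1.9803 mV/unit

1.9803 mV/unit


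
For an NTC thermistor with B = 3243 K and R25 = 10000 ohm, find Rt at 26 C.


NTC thermistor equation: Rt = R25 * exp(B * (1/T - 1/T25)).
T in Kelvin: 299.15 K, T25 = 298.15 K
1/T - 1/T25 = 1/299.15 - 1/298.15 = -1.121e-05
B * (1/T - 1/T25) = 3243 * -1.121e-05 = -0.0364
Rt = 10000 * exp(-0.0364) = 9642.9 ohm

9642.9 ohm


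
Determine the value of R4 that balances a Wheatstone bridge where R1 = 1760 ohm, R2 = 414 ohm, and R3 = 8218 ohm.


At balance: R1*R4 = R2*R3, so R4 = R2*R3/R1.
R4 = 414 * 8218 / 1760
R4 = 3402252 / 1760
R4 = 1933.1 ohm

1933.1 ohm


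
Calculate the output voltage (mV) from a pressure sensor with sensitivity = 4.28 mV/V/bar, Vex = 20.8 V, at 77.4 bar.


Output = sensitivity * Vex * P.
Vout = 4.28 * 20.8 * 77.4
Vout = 89.024 * 77.4
Vout = 6890.46 mV

6890.46 mV


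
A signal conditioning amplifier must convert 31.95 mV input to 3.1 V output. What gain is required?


Gain = Vout / Vin (converting to same units).
G = 3.1 V / 31.95 mV
G = 3100.0 mV / 31.95 mV
G = 97.03

97.03


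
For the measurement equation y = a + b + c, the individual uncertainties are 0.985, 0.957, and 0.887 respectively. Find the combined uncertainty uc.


For a sum of independent quantities, uc = sqrt(u1^2 + u2^2 + u3^2).
uc = sqrt(0.985^2 + 0.957^2 + 0.887^2)
uc = sqrt(0.970225 + 0.915849 + 0.786769)
uc = 1.6349

1.6349


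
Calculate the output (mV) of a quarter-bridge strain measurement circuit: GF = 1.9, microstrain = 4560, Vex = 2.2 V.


Quarter bridge output: Vout = (GF * epsilon * Vex) / 4.
Vout = (1.9 * 4560e-6 * 2.2) / 4
Vout = 0.0190608 / 4 V
Vout = 0.0047652 V = 4.7652 mV

4.7652 mV


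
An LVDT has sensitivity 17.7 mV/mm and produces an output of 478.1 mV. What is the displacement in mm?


Displacement = Vout / sensitivity.
d = 478.1 / 17.7
d = 27.011 mm

27.011 mm


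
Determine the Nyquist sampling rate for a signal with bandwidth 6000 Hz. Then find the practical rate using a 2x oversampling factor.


By Nyquist theorem, fs_min = 2 * fmax.
fs_min = 2 * 6000 = 12000 Hz
Practical rate = 2 * fs_min = 2 * 12000 = 24000 Hz

fs_min = 12000 Hz, fs_practical = 24000 Hz


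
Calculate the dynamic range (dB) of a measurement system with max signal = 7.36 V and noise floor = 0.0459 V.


Dynamic range = 20 * log10(Vmax / Vnoise).
DR = 20 * log10(7.36 / 0.0459)
DR = 20 * log10(160.35)
DR = 44.1 dB

44.1 dB


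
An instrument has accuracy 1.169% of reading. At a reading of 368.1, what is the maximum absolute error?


Absolute error = (accuracy% / 100) * reading.
Error = (1.169 / 100) * 368.1
Error = 0.01169 * 368.1
Error = 4.3031

4.3031


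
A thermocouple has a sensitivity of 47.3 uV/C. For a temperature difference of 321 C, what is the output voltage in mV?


The thermocouple output V = sensitivity * dT.
V = 47.3 uV/C * 321 C
V = 15183.3 uV
V = 15.183 mV

15.183 mV


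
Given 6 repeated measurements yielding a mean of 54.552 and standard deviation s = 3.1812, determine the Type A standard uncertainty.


The standard uncertainty for Type A evaluation is u = s / sqrt(n).
u = 3.1812 / sqrt(6)
u = 3.1812 / 2.4495
u = 1.2987

1.2987


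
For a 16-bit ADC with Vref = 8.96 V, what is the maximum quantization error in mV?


The maximum quantization error is +/- LSB/2.
LSB = Vref / 2^n = 8.96 / 65536 = 0.00013672 V
Max error = LSB / 2 = 0.00013672 / 2 = 6.836e-05 V
Max error = 0.0684 mV

0.0684 mV


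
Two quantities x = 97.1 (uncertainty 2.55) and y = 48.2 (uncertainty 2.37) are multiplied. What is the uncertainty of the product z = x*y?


For a product z = x*y, the relative uncertainty is:
uz/z = sqrt((ux/x)^2 + (uy/y)^2)
Relative uncertainties: ux/x = 2.55/97.1 = 0.026262
uy/y = 2.37/48.2 = 0.04917
z = 97.1 * 48.2 = 4680.2
uz = 4680.2 * sqrt(0.026262^2 + 0.04917^2) = 260.893

260.893


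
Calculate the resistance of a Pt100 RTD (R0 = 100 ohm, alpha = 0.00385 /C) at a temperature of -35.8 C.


The RTD equation: Rt = R0 * (1 + alpha * T).
Rt = 100 * (1 + 0.00385 * -35.8)
Rt = 100 * (1 + -0.13783)
Rt = 100 * 0.86217
Rt = 86.217 ohm

86.217 ohm


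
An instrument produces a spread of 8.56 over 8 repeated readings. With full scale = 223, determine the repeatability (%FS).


Repeatability = (spread / full scale) * 100%.
R = (8.56 / 223) * 100
R = 3.839 %FS

3.839 %FS


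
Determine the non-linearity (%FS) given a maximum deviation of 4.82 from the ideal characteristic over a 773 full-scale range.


Linearity error = (max deviation / full scale) * 100%.
Linearity = (4.82 / 773) * 100
Linearity = 0.624 %FS

0.624 %FS


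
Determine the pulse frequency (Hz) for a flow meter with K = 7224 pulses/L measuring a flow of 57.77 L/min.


Frequency = K * Q / 60 (converting L/min to L/s).
f = 7224 * 57.77 / 60
f = 417330.48 / 60
f = 6955.51 Hz

6955.51 Hz


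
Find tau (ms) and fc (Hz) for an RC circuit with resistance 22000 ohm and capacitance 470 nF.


Time constant: tau = R * C.
tau = 22000 * 4.70e-07 = 0.01034 s
tau = 10.34 ms
Cutoff frequency: fc = 1 / (2*pi*R*C).
fc = 1 / (2*pi*0.01034) = 15.39 Hz

tau = 10.34 ms, fc = 15.39 Hz


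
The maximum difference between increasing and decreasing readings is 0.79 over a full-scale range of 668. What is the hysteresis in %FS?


Hysteresis = (max difference / full scale) * 100%.
H = (0.79 / 668) * 100
H = 0.118 %FS

0.118 %FS


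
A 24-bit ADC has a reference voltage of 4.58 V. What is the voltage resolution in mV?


The resolution (LSB) of an ADC is Vref / 2^n.
LSB = 4.58 / 2^24
LSB = 4.58 / 16777216
LSB = 2.7e-07 V = 0.00027299 mV

0.00027299 mV


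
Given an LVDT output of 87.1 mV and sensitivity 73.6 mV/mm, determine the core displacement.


Displacement = Vout / sensitivity.
d = 87.1 / 73.6
d = 1.183 mm

1.183 mm


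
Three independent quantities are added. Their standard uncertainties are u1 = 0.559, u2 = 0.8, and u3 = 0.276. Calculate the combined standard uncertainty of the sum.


For a sum of independent quantities, uc = sqrt(u1^2 + u2^2 + u3^2).
uc = sqrt(0.559^2 + 0.8^2 + 0.276^2)
uc = sqrt(0.312481 + 0.64 + 0.076176)
uc = 1.0142

1.0142


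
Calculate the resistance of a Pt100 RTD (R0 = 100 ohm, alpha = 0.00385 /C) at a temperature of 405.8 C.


The RTD equation: Rt = R0 * (1 + alpha * T).
Rt = 100 * (1 + 0.00385 * 405.8)
Rt = 100 * (1 + 1.56233)
Rt = 100 * 2.56233
Rt = 256.233 ohm

256.233 ohm


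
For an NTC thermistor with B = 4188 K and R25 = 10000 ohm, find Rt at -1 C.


NTC thermistor equation: Rt = R25 * exp(B * (1/T - 1/T25)).
T in Kelvin: 272.15 K, T25 = 298.15 K
1/T - 1/T25 = 1/272.15 - 1/298.15 = 0.00032043
B * (1/T - 1/T25) = 4188 * 0.00032043 = 1.342
Rt = 10000 * exp(1.342) = 38265.0 ohm

38265.0 ohm


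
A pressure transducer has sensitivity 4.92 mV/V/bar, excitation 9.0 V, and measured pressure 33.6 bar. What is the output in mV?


Output = sensitivity * Vex * P.
Vout = 4.92 * 9.0 * 33.6
Vout = 44.28 * 33.6
Vout = 1487.81 mV

1487.81 mV


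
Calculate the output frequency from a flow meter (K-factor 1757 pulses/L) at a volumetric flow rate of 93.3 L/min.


Frequency = K * Q / 60 (converting L/min to L/s).
f = 1757 * 93.3 / 60
f = 163928.1 / 60
f = 2732.14 Hz

2732.14 Hz


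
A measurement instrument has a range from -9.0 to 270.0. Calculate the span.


Span = upper range - lower range.
Span = 270.0 - (-9.0)
Span = 279.0

279.0


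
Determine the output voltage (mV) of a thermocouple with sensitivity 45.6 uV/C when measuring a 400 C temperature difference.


The thermocouple output V = sensitivity * dT.
V = 45.6 uV/C * 400 C
V = 18240.0 uV
V = 18.24 mV

18.24 mV


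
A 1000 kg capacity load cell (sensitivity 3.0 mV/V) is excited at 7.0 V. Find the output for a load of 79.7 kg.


Vout = rated_output * Vex * (load / capacity).
Vout = 3.0 * 7.0 * (79.7 / 1000)
Vout = 3.0 * 7.0 * 0.0797
Vout = 1.674 mV

1.674 mV


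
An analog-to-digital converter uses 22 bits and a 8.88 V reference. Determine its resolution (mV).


The resolution (LSB) of an ADC is Vref / 2^n.
LSB = 8.88 / 2^22
LSB = 8.88 / 4194304
LSB = 2.12e-06 V = 0.00211716 mV

0.00211716 mV


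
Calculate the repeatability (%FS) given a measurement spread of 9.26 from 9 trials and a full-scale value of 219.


Repeatability = (spread / full scale) * 100%.
R = (9.26 / 219) * 100
R = 4.228 %FS

4.228 %FS


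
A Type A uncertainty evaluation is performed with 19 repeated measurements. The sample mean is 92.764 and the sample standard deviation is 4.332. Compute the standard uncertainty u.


The standard uncertainty for Type A evaluation is u = s / sqrt(n).
u = 4.332 / sqrt(19)
u = 4.332 / 4.3589
u = 0.9938

0.9938


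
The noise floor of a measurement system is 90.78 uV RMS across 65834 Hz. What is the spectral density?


Noise spectral density = Vrms / sqrt(BW).
NSD = 90.78 / sqrt(65834)
NSD = 90.78 / 256.5814
NSD = 0.3538 uV/sqrt(Hz)

0.3538 uV/sqrt(Hz)


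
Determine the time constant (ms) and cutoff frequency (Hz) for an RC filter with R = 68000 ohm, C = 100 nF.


Time constant: tau = R * C.
tau = 68000 * 1.00e-07 = 0.0068 s
tau = 6.8 ms
Cutoff frequency: fc = 1 / (2*pi*R*C).
fc = 1 / (2*pi*0.0068) = 23.41 Hz

tau = 6.8 ms, fc = 23.41 Hz


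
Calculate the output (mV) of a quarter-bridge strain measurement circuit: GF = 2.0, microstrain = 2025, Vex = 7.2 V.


Quarter bridge output: Vout = (GF * epsilon * Vex) / 4.
Vout = (2.0 * 2025e-6 * 7.2) / 4
Vout = 0.02916 / 4 V
Vout = 0.00729 V = 7.29 mV

7.29 mV


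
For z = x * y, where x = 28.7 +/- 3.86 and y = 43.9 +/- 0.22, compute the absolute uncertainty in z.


For a product z = x*y, the relative uncertainty is:
uz/z = sqrt((ux/x)^2 + (uy/y)^2)
Relative uncertainties: ux/x = 3.86/28.7 = 0.134495
uy/y = 0.22/43.9 = 0.005011
z = 28.7 * 43.9 = 1259.9
uz = 1259.9 * sqrt(0.134495^2 + 0.005011^2) = 169.572

169.572


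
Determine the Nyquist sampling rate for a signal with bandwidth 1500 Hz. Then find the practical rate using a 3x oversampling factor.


By Nyquist theorem, fs_min = 2 * fmax.
fs_min = 2 * 1500 = 3000 Hz
Practical rate = 3 * fs_min = 3 * 3000 = 9000 Hz

fs_min = 3000 Hz, fs_practical = 9000 Hz


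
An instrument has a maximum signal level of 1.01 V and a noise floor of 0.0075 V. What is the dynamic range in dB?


Dynamic range = 20 * log10(Vmax / Vnoise).
DR = 20 * log10(1.01 / 0.0075)
DR = 20 * log10(134.67)
DR = 42.59 dB

42.59 dB


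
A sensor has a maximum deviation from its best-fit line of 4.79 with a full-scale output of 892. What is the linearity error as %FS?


Linearity error = (max deviation / full scale) * 100%.
Linearity = (4.79 / 892) * 100
Linearity = 0.537 %FS

0.537 %FS


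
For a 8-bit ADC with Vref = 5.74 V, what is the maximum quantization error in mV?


The maximum quantization error is +/- LSB/2.
LSB = Vref / 2^n = 5.74 / 256 = 0.02242188 V
Max error = LSB / 2 = 0.02242188 / 2 = 0.01121094 V
Max error = 11.2109 mV

11.2109 mV


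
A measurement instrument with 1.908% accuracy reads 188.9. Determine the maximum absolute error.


Absolute error = (accuracy% / 100) * reading.
Error = (1.908 / 100) * 188.9
Error = 0.01908 * 188.9
Error = 3.6042

3.6042


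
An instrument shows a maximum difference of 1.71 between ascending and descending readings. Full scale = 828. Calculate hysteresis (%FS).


Hysteresis = (max difference / full scale) * 100%.
H = (1.71 / 828) * 100
H = 0.207 %FS

0.207 %FS


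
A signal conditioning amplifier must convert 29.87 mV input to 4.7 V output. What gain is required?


Gain = Vout / Vin (converting to same units).
G = 4.7 V / 29.87 mV
G = 4700.0 mV / 29.87 mV
G = 157.35

157.35


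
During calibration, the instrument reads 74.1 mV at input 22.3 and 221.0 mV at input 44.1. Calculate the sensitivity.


Sensitivity = (y2 - y1) / (x2 - x1).
S = (221.0 - 74.1) / (44.1 - 22.3)
S = 146.9 / 21.8
S = 6.7385 mV/unit

6.7385 mV/unit


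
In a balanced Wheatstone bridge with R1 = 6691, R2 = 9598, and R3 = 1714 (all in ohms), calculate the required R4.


At balance: R1*R4 = R2*R3, so R4 = R2*R3/R1.
R4 = 9598 * 1714 / 6691
R4 = 16450972 / 6691
R4 = 2458.67 ohm

2458.67 ohm


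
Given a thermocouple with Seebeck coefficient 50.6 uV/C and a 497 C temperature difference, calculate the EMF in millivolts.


The thermocouple output V = sensitivity * dT.
V = 50.6 uV/C * 497 C
V = 25148.2 uV
V = 25.148 mV

25.148 mV


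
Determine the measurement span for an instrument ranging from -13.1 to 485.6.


Span = upper range - lower range.
Span = 485.6 - (-13.1)
Span = 498.7

498.7


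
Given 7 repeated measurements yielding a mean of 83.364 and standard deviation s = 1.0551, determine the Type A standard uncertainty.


The standard uncertainty for Type A evaluation is u = s / sqrt(n).
u = 1.0551 / sqrt(7)
u = 1.0551 / 2.6458
u = 0.3988

0.3988


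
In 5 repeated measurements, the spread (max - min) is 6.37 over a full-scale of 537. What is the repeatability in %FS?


Repeatability = (spread / full scale) * 100%.
R = (6.37 / 537) * 100
R = 1.186 %FS

1.186 %FS


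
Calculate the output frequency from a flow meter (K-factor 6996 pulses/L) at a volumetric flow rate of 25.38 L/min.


Frequency = K * Q / 60 (converting L/min to L/s).
f = 6996 * 25.38 / 60
f = 177558.48 / 60
f = 2959.31 Hz

2959.31 Hz


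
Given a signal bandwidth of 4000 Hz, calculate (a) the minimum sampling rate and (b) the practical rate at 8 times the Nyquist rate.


By Nyquist theorem, fs_min = 2 * fmax.
fs_min = 2 * 4000 = 8000 Hz
Practical rate = 8 * fs_min = 8 * 8000 = 64000 Hz

fs_min = 8000 Hz, fs_practical = 64000 Hz


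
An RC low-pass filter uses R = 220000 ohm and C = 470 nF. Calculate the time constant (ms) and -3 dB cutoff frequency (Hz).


Time constant: tau = R * C.
tau = 220000 * 4.70e-07 = 0.1034 s
tau = 103.4 ms
Cutoff frequency: fc = 1 / (2*pi*R*C).
fc = 1 / (2*pi*0.1034) = 1.54 Hz

tau = 103.4 ms, fc = 1.54 Hz


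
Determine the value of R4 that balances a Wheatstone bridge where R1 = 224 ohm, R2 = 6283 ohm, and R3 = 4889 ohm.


At balance: R1*R4 = R2*R3, so R4 = R2*R3/R1.
R4 = 6283 * 4889 / 224
R4 = 30717587 / 224
R4 = 137132.08 ohm

137132.08 ohm


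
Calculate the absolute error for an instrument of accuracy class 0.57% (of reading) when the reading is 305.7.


Absolute error = (accuracy% / 100) * reading.
Error = (0.57 / 100) * 305.7
Error = 0.0057 * 305.7
Error = 1.7425

1.7425


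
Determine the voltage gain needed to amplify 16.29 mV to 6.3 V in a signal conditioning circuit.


Gain = Vout / Vin (converting to same units).
G = 6.3 V / 16.29 mV
G = 6300.0 mV / 16.29 mV
G = 386.74

386.74


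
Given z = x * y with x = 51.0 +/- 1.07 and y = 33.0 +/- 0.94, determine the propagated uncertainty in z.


For a product z = x*y, the relative uncertainty is:
uz/z = sqrt((ux/x)^2 + (uy/y)^2)
Relative uncertainties: ux/x = 1.07/51.0 = 0.02098
uy/y = 0.94/33.0 = 0.028485
z = 51.0 * 33.0 = 1683.0
uz = 1683.0 * sqrt(0.02098^2 + 0.028485^2) = 59.54

59.54


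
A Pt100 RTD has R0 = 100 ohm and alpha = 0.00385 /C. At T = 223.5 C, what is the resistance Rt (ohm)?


The RTD equation: Rt = R0 * (1 + alpha * T).
Rt = 100 * (1 + 0.00385 * 223.5)
Rt = 100 * (1 + 0.860475)
Rt = 100 * 1.860475
Rt = 186.048 ohm

186.048 ohm


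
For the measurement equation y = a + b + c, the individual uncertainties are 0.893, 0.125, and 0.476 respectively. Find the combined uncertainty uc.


For a sum of independent quantities, uc = sqrt(u1^2 + u2^2 + u3^2).
uc = sqrt(0.893^2 + 0.125^2 + 0.476^2)
uc = sqrt(0.797449 + 0.015625 + 0.226576)
uc = 1.0196

1.0196


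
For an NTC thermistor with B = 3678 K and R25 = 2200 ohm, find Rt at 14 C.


NTC thermistor equation: Rt = R25 * exp(B * (1/T - 1/T25)).
T in Kelvin: 287.15 K, T25 = 298.15 K
1/T - 1/T25 = 1/287.15 - 1/298.15 = 0.00012848
B * (1/T - 1/T25) = 3678 * 0.00012848 = 0.4726
Rt = 2200 * exp(0.4726) = 3529.0 ohm

3529.0 ohm


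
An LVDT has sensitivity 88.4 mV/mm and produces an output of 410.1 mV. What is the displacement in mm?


Displacement = Vout / sensitivity.
d = 410.1 / 88.4
d = 4.639 mm

4.639 mm


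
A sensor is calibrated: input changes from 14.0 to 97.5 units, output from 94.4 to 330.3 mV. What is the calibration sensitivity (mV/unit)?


Sensitivity = (y2 - y1) / (x2 - x1).
S = (330.3 - 94.4) / (97.5 - 14.0)
S = 235.9 / 83.5
S = 2.8251 mV/unit

2.8251 mV/unit


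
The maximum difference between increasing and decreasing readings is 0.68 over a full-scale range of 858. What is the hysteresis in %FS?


Hysteresis = (max difference / full scale) * 100%.
H = (0.68 / 858) * 100
H = 0.079 %FS

0.079 %FS


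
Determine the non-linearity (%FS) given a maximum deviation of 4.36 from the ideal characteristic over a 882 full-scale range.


Linearity error = (max deviation / full scale) * 100%.
Linearity = (4.36 / 882) * 100
Linearity = 0.494 %FS

0.494 %FS


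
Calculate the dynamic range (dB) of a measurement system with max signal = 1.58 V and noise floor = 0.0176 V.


Dynamic range = 20 * log10(Vmax / Vnoise).
DR = 20 * log10(1.58 / 0.0176)
DR = 20 * log10(89.77)
DR = 39.06 dB

39.06 dB


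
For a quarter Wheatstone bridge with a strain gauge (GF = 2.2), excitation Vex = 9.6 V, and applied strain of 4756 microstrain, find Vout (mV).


Quarter bridge output: Vout = (GF * epsilon * Vex) / 4.
Vout = (2.2 * 4756e-6 * 9.6) / 4
Vout = 0.10044672 / 4 V
Vout = 0.02511168 V = 25.1117 mV

25.1117 mV


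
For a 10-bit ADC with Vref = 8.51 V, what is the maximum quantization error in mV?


The maximum quantization error is +/- LSB/2.
LSB = Vref / 2^n = 8.51 / 1024 = 0.00831055 V
Max error = LSB / 2 = 0.00831055 / 2 = 0.00415527 V
Max error = 4.1553 mV

4.1553 mV


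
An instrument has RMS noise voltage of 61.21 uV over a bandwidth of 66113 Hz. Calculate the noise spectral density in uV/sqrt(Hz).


Noise spectral density = Vrms / sqrt(BW).
NSD = 61.21 / sqrt(66113)
NSD = 61.21 / 257.1245
NSD = 0.2381 uV/sqrt(Hz)

0.2381 uV/sqrt(Hz)


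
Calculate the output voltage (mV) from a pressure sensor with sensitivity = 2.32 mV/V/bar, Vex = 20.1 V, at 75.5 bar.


Output = sensitivity * Vex * P.
Vout = 2.32 * 20.1 * 75.5
Vout = 46.632 * 75.5
Vout = 3520.72 mV

3520.72 mV


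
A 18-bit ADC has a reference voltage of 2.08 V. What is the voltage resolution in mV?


The resolution (LSB) of an ADC is Vref / 2^n.
LSB = 2.08 / 2^18
LSB = 2.08 / 262144
LSB = 7.93e-06 V = 0.00793457 mV

0.00793457 mV


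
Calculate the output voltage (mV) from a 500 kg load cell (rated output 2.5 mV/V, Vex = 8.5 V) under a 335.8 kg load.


Vout = rated_output * Vex * (load / capacity).
Vout = 2.5 * 8.5 * (335.8 / 500)
Vout = 2.5 * 8.5 * 0.6716
Vout = 14.271 mV

14.271 mV


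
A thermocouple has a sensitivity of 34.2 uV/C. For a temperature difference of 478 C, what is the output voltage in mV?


The thermocouple output V = sensitivity * dT.
V = 34.2 uV/C * 478 C
V = 16347.6 uV
V = 16.348 mV

16.348 mV


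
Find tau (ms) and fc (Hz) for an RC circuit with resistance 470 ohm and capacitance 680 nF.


Time constant: tau = R * C.
tau = 470 * 6.80e-07 = 0.0003196 s
tau = 0.3196 ms
Cutoff frequency: fc = 1 / (2*pi*R*C).
fc = 1 / (2*pi*0.0003196) = 497.98 Hz

tau = 0.3196 ms, fc = 497.98 Hz


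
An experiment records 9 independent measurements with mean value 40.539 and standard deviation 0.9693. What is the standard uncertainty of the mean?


The standard uncertainty for Type A evaluation is u = s / sqrt(n).
u = 0.9693 / sqrt(9)
u = 0.9693 / 3.0
u = 0.3231

0.3231


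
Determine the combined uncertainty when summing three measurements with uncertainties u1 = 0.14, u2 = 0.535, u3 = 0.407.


For a sum of independent quantities, uc = sqrt(u1^2 + u2^2 + u3^2).
uc = sqrt(0.14^2 + 0.535^2 + 0.407^2)
uc = sqrt(0.0196 + 0.286225 + 0.165649)
uc = 0.6866

0.6866


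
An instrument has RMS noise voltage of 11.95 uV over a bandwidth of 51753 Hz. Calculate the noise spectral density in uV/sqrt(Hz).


Noise spectral density = Vrms / sqrt(BW).
NSD = 11.95 / sqrt(51753)
NSD = 11.95 / 227.4929
NSD = 0.0525 uV/sqrt(Hz)

0.0525 uV/sqrt(Hz)


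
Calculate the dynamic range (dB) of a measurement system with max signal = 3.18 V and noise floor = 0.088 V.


Dynamic range = 20 * log10(Vmax / Vnoise).
DR = 20 * log10(3.18 / 0.088)
DR = 20 * log10(36.14)
DR = 31.16 dB

31.16 dB


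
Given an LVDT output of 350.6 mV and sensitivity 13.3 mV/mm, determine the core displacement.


Displacement = Vout / sensitivity.
d = 350.6 / 13.3
d = 26.361 mm

26.361 mm


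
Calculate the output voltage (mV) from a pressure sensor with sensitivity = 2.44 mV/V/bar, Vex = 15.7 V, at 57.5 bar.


Output = sensitivity * Vex * P.
Vout = 2.44 * 15.7 * 57.5
Vout = 38.308 * 57.5
Vout = 2202.71 mV

2202.71 mV


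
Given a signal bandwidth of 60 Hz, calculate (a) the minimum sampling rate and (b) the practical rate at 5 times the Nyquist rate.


By Nyquist theorem, fs_min = 2 * fmax.
fs_min = 2 * 60 = 120 Hz
Practical rate = 5 * fs_min = 5 * 120 = 600 Hz

fs_min = 120 Hz, fs_practical = 600 Hz


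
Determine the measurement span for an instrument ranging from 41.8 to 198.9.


Span = upper range - lower range.
Span = 198.9 - (41.8)
Span = 157.1

157.1


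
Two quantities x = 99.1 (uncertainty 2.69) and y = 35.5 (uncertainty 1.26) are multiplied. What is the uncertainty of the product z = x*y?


For a product z = x*y, the relative uncertainty is:
uz/z = sqrt((ux/x)^2 + (uy/y)^2)
Relative uncertainties: ux/x = 2.69/99.1 = 0.027144
uy/y = 1.26/35.5 = 0.035493
z = 99.1 * 35.5 = 3518.0
uz = 3518.0 * sqrt(0.027144^2 + 0.035493^2) = 157.197

157.197


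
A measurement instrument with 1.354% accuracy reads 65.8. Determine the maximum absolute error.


Absolute error = (accuracy% / 100) * reading.
Error = (1.354 / 100) * 65.8
Error = 0.01354 * 65.8
Error = 0.8909

0.8909


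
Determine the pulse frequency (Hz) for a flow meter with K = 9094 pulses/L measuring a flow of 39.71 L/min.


Frequency = K * Q / 60 (converting L/min to L/s).
f = 9094 * 39.71 / 60
f = 361122.74 / 60
f = 6018.71 Hz

6018.71 Hz


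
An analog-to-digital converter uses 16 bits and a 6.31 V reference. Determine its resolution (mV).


The resolution (LSB) of an ADC is Vref / 2^n.
LSB = 6.31 / 2^16
LSB = 6.31 / 65536
LSB = 9.628e-05 V = 0.09628296 mV

0.09628296 mV


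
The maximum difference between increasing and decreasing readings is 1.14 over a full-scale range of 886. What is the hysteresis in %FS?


Hysteresis = (max difference / full scale) * 100%.
H = (1.14 / 886) * 100
H = 0.129 %FS

0.129 %FS


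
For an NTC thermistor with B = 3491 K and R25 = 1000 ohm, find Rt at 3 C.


NTC thermistor equation: Rt = R25 * exp(B * (1/T - 1/T25)).
T in Kelvin: 276.15 K, T25 = 298.15 K
1/T - 1/T25 = 1/276.15 - 1/298.15 = 0.0002672
B * (1/T - 1/T25) = 3491 * 0.0002672 = 0.9328
Rt = 1000 * exp(0.9328) = 2541.6 ohm

2541.6 ohm


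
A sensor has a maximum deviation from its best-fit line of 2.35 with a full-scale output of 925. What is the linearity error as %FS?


Linearity error = (max deviation / full scale) * 100%.
Linearity = (2.35 / 925) * 100
Linearity = 0.254 %FS

0.254 %FS


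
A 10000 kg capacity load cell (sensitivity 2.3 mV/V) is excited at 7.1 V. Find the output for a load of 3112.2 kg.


Vout = rated_output * Vex * (load / capacity).
Vout = 2.3 * 7.1 * (3112.2 / 10000)
Vout = 2.3 * 7.1 * 0.31122
Vout = 5.082 mV

5.082 mV


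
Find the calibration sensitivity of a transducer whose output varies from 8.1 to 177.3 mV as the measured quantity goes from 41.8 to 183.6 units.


Sensitivity = (y2 - y1) / (x2 - x1).
S = (177.3 - 8.1) / (183.6 - 41.8)
S = 169.2 / 141.8
S = 1.1932 mV/unit

1.1932 mV/unit


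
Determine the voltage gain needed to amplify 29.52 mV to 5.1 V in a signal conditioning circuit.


Gain = Vout / Vin (converting to same units).
G = 5.1 V / 29.52 mV
G = 5100.0 mV / 29.52 mV
G = 172.76

172.76


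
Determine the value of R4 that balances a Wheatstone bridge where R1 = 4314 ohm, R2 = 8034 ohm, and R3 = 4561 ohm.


At balance: R1*R4 = R2*R3, so R4 = R2*R3/R1.
R4 = 8034 * 4561 / 4314
R4 = 36643074 / 4314
R4 = 8493.99 ohm

8493.99 ohm


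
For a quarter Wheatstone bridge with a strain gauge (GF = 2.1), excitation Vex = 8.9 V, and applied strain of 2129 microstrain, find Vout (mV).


Quarter bridge output: Vout = (GF * epsilon * Vex) / 4.
Vout = (2.1 * 2129e-6 * 8.9) / 4
Vout = 0.03979101 / 4 V
Vout = 0.00994775 V = 9.9478 mV

9.9478 mV


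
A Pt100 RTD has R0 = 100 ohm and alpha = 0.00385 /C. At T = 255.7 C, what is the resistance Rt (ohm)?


The RTD equation: Rt = R0 * (1 + alpha * T).
Rt = 100 * (1 + 0.00385 * 255.7)
Rt = 100 * (1 + 0.984445)
Rt = 100 * 1.984445
Rt = 198.445 ohm

198.445 ohm


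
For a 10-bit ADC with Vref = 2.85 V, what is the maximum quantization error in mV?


The maximum quantization error is +/- LSB/2.
LSB = Vref / 2^n = 2.85 / 1024 = 0.0027832 V
Max error = LSB / 2 = 0.0027832 / 2 = 0.0013916 V
Max error = 1.3916 mV

1.3916 mV


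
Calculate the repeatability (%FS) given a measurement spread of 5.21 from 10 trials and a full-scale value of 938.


Repeatability = (spread / full scale) * 100%.
R = (5.21 / 938) * 100
R = 0.555 %FS

0.555 %FS


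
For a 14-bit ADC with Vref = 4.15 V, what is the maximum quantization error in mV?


The maximum quantization error is +/- LSB/2.
LSB = Vref / 2^n = 4.15 / 16384 = 0.0002533 V
Max error = LSB / 2 = 0.0002533 / 2 = 0.00012665 V
Max error = 0.1266 mV

0.1266 mV


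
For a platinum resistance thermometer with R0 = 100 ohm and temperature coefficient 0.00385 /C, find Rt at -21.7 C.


The RTD equation: Rt = R0 * (1 + alpha * T).
Rt = 100 * (1 + 0.00385 * -21.7)
Rt = 100 * (1 + -0.083545)
Rt = 100 * 0.916455
Rt = 91.645 ohm

91.645 ohm


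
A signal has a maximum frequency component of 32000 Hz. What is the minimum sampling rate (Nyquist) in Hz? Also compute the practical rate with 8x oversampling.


By Nyquist theorem, fs_min = 2 * fmax.
fs_min = 2 * 32000 = 64000 Hz
Practical rate = 8 * fs_min = 8 * 64000 = 512000 Hz

fs_min = 64000 Hz, fs_practical = 512000 Hz
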